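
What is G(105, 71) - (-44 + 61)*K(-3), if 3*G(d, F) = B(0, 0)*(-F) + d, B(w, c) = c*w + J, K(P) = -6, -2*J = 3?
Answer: 345/2 ≈ 172.50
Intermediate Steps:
J = -3/2 (J = -½*3 = -3/2 ≈ -1.5000)
B(w, c) = -3/2 + c*w (B(w, c) = c*w - 3/2 = -3/2 + c*w)
G(d, F) = F/2 + d/3 (G(d, F) = ((-3/2 + 0*0)*(-F) + d)/3 = ((-3/2 + 0)*(-F) + d)/3 = (-(-3)*F/2 + d)/3 = (3*F/2 + d)/3 = (d + 3*F/2)/3 = F/2 + d/3)
G(105, 71) - (-44 + 61)*K(-3) = ((½)*71 + (⅓)*105) - (-44 + 61)*(-6) = (71/2 + 35) - 17*(-6) = 141/2 - 1*(-102) = 141/2 + 102 = 345/2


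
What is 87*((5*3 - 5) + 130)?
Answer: 12180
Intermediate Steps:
87*((5*3 - 5) + 130) = 87*((15 - 5) + 130) = 87*(10 + 130) = 87*140 = 12180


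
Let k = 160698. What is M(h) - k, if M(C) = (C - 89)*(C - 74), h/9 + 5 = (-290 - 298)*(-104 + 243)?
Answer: 541275664756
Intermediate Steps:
h = -735633 (h = -45 + 9*((-290 - 298)*(-104 + 243)) = -45 + 9*(-588*139) = -45 + 9*(-81732) = -45 - 735588 = -735633)
M(C) = (-89 + C)*(-74 + C)
M(h) - k = (6586 + (-735633)² - 163*(-735633)) - 1*160698 = (6586 + 541155910689 + 119908179) - 160698 = 541275825454 - 160698 = 541275664756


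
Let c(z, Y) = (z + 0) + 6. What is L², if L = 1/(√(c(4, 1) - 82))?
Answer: -1/72 ≈ -0.013889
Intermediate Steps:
c(z, Y) = 6 + z (c(z, Y) = z + 6 = 6 + z)
L = -I*√2/12 (L = 1/(√((6 + 4) - 82)) = 1/(√(10 - 82)) = 1/(√(-72)) = 1/(6*I*√2) = -I*√2/12 ≈ -0.11785*I)
L² = (-I*√2/12)² = -1/72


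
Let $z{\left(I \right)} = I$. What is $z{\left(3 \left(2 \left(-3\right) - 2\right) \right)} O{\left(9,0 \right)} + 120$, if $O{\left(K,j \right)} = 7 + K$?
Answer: $-264$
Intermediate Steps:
$z{\left(3 \left(2 \left(-3\right) - 2\right) \right)} O{\left(9,0 \right)} + 120 = 3 \left(2 \left(-3\right) - 2\right) \left(7 + 9\right) + 120 = 3 \left(-6 - 2\right) 16 + 120 = 3 \left(-8\right) 16 + 120 = \left(-24\right) 16 + 120 = -384 + 120 = -264$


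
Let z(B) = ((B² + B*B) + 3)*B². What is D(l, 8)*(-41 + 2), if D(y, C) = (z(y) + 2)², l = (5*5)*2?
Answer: -6101066644920156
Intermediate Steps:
l = 50 (l = 25*2 = 50)
z(B) = B²*(3 + 2*B²) (z(B) = ((B² + B²) + 3)*B² = (2*B² + 3)*B² = (3 + 2*B²)*B² = B²*(3 + 2*B²))
D(y, C) = (2 + y²*(3 + 2*y²))² (D(y, C) = (y²*(3 + 2*y²) + 2)² = (2 + y²*(3 + 2*y²))²)
D(l, 8)*(-41 + 2) = (2 + 50²*(3 + 2*50²))²*(-41 + 2) = (2 + 2500*(3 + 2*2500))²*(-39) = (2 + 2500*(3 + 5000))²*(-39) = (2 + 2500*5003)²*(-39) = (2 + 12507500)²*(-39) = 12507502²*(-39) = 156437606280004*(-39) = -6101066644920156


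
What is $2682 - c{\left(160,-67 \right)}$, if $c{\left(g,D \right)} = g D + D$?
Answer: $13469$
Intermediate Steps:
$c{\left(g,D \right)} = D + D g$ ($c{\left(g,D \right)} = D g + D = D + D g$)
$2682 - c{\left(160,-67 \right)} = 2682 - - 67 \left(1 + 160\right) = 2682 - \left(-67\right) 161 = 2682 - -10787 = 2682 + 10787 = 13469$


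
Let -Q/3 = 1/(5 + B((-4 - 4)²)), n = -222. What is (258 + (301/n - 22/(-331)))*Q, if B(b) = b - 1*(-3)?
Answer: -18863609/1763568 ≈ -10.696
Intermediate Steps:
B(b) = 3 + b (B(b) = b + 3 = 3 + b)
Q = -1/24 (Q = -3/(5 + (3 + (-4 - 4)²)) = -3/(5 + (3 + (-8)²)) = -3/(5 + (3 + 64)) = -3/(5 + 67) = -3/72 = -3*1/72 = -1/24 ≈ -0.041667)
(258 + (301/n - 22/(-331)))*Q = (258 + (301/(-222) - 22/(-331)))*(-1/24) = (258 + (301*(-1/222) - 22*(-1/331)))*(-1/24) = (258 + (-301/222 + 22/331))*(-1/24) = (258 - 94747/73482)*(-1/24) = (18863609/73482)*(-1/24) = -18863609/1763568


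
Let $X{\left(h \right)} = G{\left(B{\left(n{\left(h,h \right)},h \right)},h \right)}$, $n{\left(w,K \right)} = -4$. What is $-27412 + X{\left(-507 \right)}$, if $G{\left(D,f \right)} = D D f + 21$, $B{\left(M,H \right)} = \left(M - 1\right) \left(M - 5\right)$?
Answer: $-1054066$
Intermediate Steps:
$B{\left(M,H \right)} = \left(-1 + M\right) \left(-5 + M\right)$
$G{\left(D,f \right)} = 21 + f D^{2}$ ($G{\left(D,f \right)} = D^{2} f + 21 = f D^{2} + 21 = 21 + f D^{2}$)
$X{\left(h \right)} = 21 + 2025 h$ ($X{\left(h \right)} = 21 + h \left(5 + \left(-4\right)^{2} - -24\right)^{2} = 21 + h \left(5 + 16 + 24\right)^{2} = 21 + h 45^{2} = 21 + h 2025 = 21 + 2025 h$)
$-27412 + X{\left(-507 \right)} = -27412 + \left(21 + 2025 \left(-507\right)\right) = -27412 + \left(21 - 1026675\right) = -27412 - 1026654 = -1054066$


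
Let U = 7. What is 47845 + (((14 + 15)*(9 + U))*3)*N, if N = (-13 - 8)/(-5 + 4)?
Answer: 77077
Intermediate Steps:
N = 21 (N = -21/(-1) = -21*(-1) = 21)
47845 + (((14 + 15)*(9 + U))*3)*N = 47845 + (((14 + 15)*(9 + 7))*3)*21 = 47845 + ((29*16)*3)*21 = 47845 + (464*3)*21 = 47845 + 1392*21 = 47845 + 29232 = 77077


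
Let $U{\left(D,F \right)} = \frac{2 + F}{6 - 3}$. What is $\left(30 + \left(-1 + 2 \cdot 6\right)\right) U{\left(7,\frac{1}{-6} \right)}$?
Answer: $\frac{451}{18} \approx 25.056$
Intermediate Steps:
$U{\left(D,F \right)} = \frac{2}{3} + \frac{F}{3}$ ($U{\left(D,F \right)} = \frac{2 + F}{3} = \left(2 + F\right) \frac{1}{3} = \frac{2}{3} + \frac{F}{3}$)
$\left(30 + \left(-1 + 2 \cdot 6\right)\right) U{\left(7,\frac{1}{-6} \right)} = \left(30 + \left(-1 + 2 \cdot 6\right)\right) \left(\frac{2}{3} + \frac{1}{3 \left(-6\right)}\right) = \left(30 + \left(-1 + 12\right)\right) \left(\frac{2}{3} + \frac{1}{3} \left(- \frac{1}{6}\right)\right) = \left(30 + 11\right) \left(\frac{2}{3} - \frac{1}{18}\right) = 41 \cdot \frac{11}{18} = \frac{451}{18}$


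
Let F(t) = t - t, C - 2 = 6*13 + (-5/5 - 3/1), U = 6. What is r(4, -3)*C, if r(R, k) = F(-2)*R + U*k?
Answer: -1368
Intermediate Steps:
C = 76 (C = 2 + (6*13 + (-5/5 - 3/1)) = 2 + (78 + (-5*⅕ - 3*1)) = 2 + (78 + (-1 - 3)) = 2 + (78 - 4) = 2 + 74 = 76)
F(t) = 0
r(R, k) = 6*k (r(R, k) = 0*R + 6*k = 0 + 6*k = 6*k)
r(4, -3)*C = (6*(-3))*76 = -18*76 = -1368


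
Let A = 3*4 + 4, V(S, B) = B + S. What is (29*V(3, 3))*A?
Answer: 2784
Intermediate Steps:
A = 16 (A = 12 + 4 = 16)
(29*V(3, 3))*A = (29*(3 + 3))*16 = (29*6)*16 = 174*16 = 2784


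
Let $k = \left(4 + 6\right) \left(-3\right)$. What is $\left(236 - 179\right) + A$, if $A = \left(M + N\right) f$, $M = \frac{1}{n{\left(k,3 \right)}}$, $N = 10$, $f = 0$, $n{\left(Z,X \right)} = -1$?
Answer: $57$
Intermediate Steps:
$k = -30$ ($k = 10 \left(-3\right) = -30$)
$M = -1$ ($M = \frac{1}{-1} = -1$)
$A = 0$ ($A = \left(-1 + 10\right) 0 = 9 \cdot 0 = 0$)
$\left(236 - 179\right) + A = \left(236 - 179\right) + 0 = 57 + 0 = 57$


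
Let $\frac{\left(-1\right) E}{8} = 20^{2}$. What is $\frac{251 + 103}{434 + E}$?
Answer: $- \frac{59}{461} \approx -0.12798$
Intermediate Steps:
$E = -3200$ ($E = - 8 \cdot 20^{2} = \left(-8\right) 400 = -3200$)
$\frac{251 + 103}{434 + E} = \frac{251 + 103}{434 - 3200} = \frac{354}{-2766} = 354 \left(- \frac{1}{2766}\right) = - \frac{59}{461}$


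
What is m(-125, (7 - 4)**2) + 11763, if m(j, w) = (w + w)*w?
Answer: 11925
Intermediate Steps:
m(j, w) = 2*w**2 (m(j, w) = (2*w)*w = 2*w**2)
m(-125, (7 - 4)**2) + 11763 = 2*((7 - 4)**2)**2 + 11763 = 2*(3**2)**2 + 11763 = 2*9**2 + 11763 = 2*81 + 11763 = 162 + 11763 = 11925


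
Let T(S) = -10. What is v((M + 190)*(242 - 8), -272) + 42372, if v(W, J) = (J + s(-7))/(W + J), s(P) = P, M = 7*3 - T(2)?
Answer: 2179700145/51442 ≈ 42372.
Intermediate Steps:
M = 31 (M = 7*3 - 1*(-10) = 21 + 10 = 31)
v(W, J) = (-7 + J)/(J + W) (v(W, J) = (J - 7)/(W + J) = (-7 + J)/(J + W))
v((M + 190)*(242 - 8), -272) + 42372 = (-7 - 272)/(-272 + (31 + 190)*(242 - 8)) + 42372 = -279/(-272 + 221*234) + 42372 = -279/(-272 + 51714) + 42372 = -279/51442 + 42372 = 2179700145/51442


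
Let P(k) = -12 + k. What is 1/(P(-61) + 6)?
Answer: -1/67 ≈ -0.014925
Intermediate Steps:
1/(P(-61) + 6) = 1/((-12 - 61) + 6) = 1/(-73 + 6) = 1/(-67) = -1/67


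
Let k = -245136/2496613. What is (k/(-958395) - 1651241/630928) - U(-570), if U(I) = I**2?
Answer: -163496147333900566893109/503215852066407760 ≈ -3.2490e+5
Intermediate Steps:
k = -245136/2496613 (k = -245136*1/2496613 = -245136/2496613 ≈ -0.098187)
(k/(-958395) - 1651241/630928) - U(-570) = (-245136/2496613/(-958395) - 1651241/630928) - 1*(-570)**2 = (-245136/2496613*(-1/958395) - 1651241*1/630928) - 1*324900 = (81712/797580472045 - 1651241/630928) - 324900 = -1316997524685669109/503215852066407760 - 324900 = -163496147333900566893109/503215852066407760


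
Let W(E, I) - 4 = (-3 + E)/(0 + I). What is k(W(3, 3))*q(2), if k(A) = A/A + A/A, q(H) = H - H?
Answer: 0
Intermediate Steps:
W(E, I) = 4 + (-3 + E)/I (W(E, I) = 4 + (-3 + E)/(0 + I) = 4 + (-3 + E)/I)
q(H) = 0
k(A) = 2 (k(A) = 1 + 1 = 2)
k(W(3, 3))*q(2) = 2*0 = 0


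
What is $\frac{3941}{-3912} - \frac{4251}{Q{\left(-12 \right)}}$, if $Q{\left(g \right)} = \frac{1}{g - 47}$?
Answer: $\frac{981160867}{3912} \approx 2.5081 \cdot 10^{5}$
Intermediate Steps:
$Q{\left(g \right)} = \frac{1}{-47 + g}$
$\frac{3941}{-3912} - \frac{4251}{Q{\left(-12 \right)}} = \frac{3941}{-3912} - \frac{4251}{\frac{1}{-47 - 12}} = 3941 \left(- \frac{1}{3912}\right) - \frac{4251}{\frac{1}{-59}} = - \frac{3941}{3912} - \frac{4251}{- \frac{1}{59}} = - \frac{3941}{3912} - -250809 = - \frac{3941}{3912} + 250809 = \frac{981160867}{3912}$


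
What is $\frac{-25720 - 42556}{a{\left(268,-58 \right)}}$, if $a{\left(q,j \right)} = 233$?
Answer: $- \frac{68276}{233} \approx -293.03$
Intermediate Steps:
$\frac{-25720 - 42556}{a{\left(268,-58 \right)}} = \frac{-25720 - 42556}{233} = \left(-68276\right) \frac{1}{233} = - \frac{68276}{233}$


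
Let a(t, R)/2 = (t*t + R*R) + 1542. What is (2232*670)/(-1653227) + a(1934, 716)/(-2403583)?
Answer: -17661901253036/3973668312341 ≈ -4.4447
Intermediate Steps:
a(t, R) = 3084 + 2*R**2 + 2*t**2 (a(t, R) = 2*((t*t + R*R) + 1542) = 2*((t**2 + R**2) + 1542) = 2*((R**2 + t**2) + 1542) = 2*(1542 + R**2 + t**2) = 3084 + 2*R**2 + 2*t**2)
(2232*670)/(-1653227) + a(1934, 716)/(-2403583) = (2232*670)/(-1653227) + (3084 + 2*716**2 + 2*1934**2)/(-2403583) = 1495440*(-1/1653227) + (3084 + 2*512656 + 2*3740356)*(-1/2403583) = -1495440/1653227 + (3084 + 1025312 + 7480712)*(-1/2403583) = -1495440/1653227 + 8509108*(-1/2403583) = -1495440/1653227 - 8509108/2403583 = -17661901253036/3973668312341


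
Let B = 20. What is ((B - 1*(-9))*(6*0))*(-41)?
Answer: 0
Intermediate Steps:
((B - 1*(-9))*(6*0))*(-41) = ((20 - 1*(-9))*(6*0))*(-41) = ((20 + 9)*0)*(-41) = (29*0)*(-41) = 0*(-41) = 0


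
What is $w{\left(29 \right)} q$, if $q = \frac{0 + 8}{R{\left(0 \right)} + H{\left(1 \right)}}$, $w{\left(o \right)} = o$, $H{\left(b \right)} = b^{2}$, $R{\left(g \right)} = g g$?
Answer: $232$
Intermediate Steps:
$R{\left(g \right)} = g^{2}$
$q = 8$ ($q = \frac{0 + 8}{0^{2} + 1^{2}} = \frac{8}{0 + 1} = \frac{8}{1} = 8 \cdot 1 = 8$)
$w{\left(29 \right)} q = 29 \cdot 8 = 232$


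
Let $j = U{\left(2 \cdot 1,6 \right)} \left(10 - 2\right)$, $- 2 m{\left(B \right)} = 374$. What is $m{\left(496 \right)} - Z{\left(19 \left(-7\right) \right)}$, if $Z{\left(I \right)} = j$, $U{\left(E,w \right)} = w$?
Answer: $-235$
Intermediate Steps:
$m{\left(B \right)} = -187$ ($m{\left(B \right)} = \left(- \frac{1}{2}\right) 374 = -187$)
$j = 48$ ($j = 6 \left(10 - 2\right) = 6 \cdot 8 = 48$)
$Z{\left(I \right)} = 48$
$m{\left(496 \right)} - Z{\left(19 \left(-7\right) \right)} = -187 - 48 = -235$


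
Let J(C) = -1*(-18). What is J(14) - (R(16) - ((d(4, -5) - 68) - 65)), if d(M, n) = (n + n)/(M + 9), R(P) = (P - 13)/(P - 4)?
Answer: -6033/52 ≈ -116.02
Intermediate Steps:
J(C) = 18
R(P) = (-13 + P)/(-4 + P)
d(M, n) = 2*n/(9 + M) (d(M, n) = (2*n)/(9 + M) = 2*n/(9 + M))
J(14) - (R(16) - ((d(4, -5) - 68) - 65)) = 18 - ((-13 + 16)/(-4 + 16) - ((2*(-5)/(9 + 4) - 68) - 65)) = 18 - (3/12 - ((2*(-5)/13 - 68) - 65)) = 18 - ((1/12)*3 - ((2*(-5)*(1/13) - 68) - 65)) = 18 - (1/4 - ((-10/13 - 68) - 65)) = 18 - (1/4 - (-894/13 - 65)) = 18 - (1/4 - 1*(-1739/13)) = 18 - (1/4 + 1739/13) = 18 - 1*6969/52 = 18 - 6969/52 = -6033/52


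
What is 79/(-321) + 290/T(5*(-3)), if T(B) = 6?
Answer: 15436/321 ≈ 48.087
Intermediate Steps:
79/(-321) + 290/T(5*(-3)) = 79/(-321) + 290/6 = 79*(-1/321) + 290*(⅙) = -79/321 + 145/3 = 15436/321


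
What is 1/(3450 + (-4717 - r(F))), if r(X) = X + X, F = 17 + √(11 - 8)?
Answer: -1301/1692589 + 2*√3/1692589 ≈ -0.00076660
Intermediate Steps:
F = 17 + √3 ≈ 18.732
r(X) = 2*X
1/(3450 + (-4717 - r(F))) = 1/(3450 + (-4717 - 2*(17 + √3))) = 1/(3450 + (-4717 - (34 + 2*√3))) = 1/(3450 + (-4717 + (-34 - 2*√3))) = 1/(3450 + (-4751 - 2*√3)) = 1/(-1301 - 2*√3)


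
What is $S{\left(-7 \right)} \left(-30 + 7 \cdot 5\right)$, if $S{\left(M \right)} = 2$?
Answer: $10$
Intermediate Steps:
$S{\left(-7 \right)} \left(-30 + 7 \cdot 5\right) = 2 \left(-30 + 7 \cdot 5\right) = 2 \left(-30 + 35\right) = 2 \cdot 5 = 10$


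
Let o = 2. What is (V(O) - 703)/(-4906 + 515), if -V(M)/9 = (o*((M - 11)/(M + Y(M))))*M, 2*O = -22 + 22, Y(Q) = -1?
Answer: 703/4391 ≈ 0.16010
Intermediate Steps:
O = 0 (O = (-22 + 22)/2 = (½)*0 = 0)
V(M) = -18*M*(-11 + M)/(-1 + M) (V(M) = -9*2*((M - 11)/(M - 1))*M = -9*2*((-11 + M)/(-1 + M))*M = -9*2*(-11 + M)/(-1 + M)*M = -18*M*(-11 + M)/(-1 + M))
(V(O) - 703)/(-4906 + 515) = (18*0*(11 - 1*0)/(-1 + 0) - 703)/(-4906 + 515) = (18*0*(11 + 0)/(-1) - 703)/(-4391) = (18*0*(-1)*11 - 703)*(-1/4391) = (0 - 703)*(-1/4391) = -703*(-1/4391) = 703/4391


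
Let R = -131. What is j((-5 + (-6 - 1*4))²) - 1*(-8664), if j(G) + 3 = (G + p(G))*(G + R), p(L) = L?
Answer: 50961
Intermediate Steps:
j(G) = -3 + 2*G*(-131 + G) (j(G) = -3 + (G + G)*(G - 131) = -3 + (2*G)*(-131 + G) = -3 + 2*G*(-131 + G))
j((-5 + (-6 - 1*4))²) - 1*(-8664) = (-3 - 262*(-5 + (-6 - 1*4))² + 2*((-5 + (-6 - 1*4))²)²) - 1*(-8664) = (-3 - 262*(-5 + (-6 - 4))² + 2*((-5 + (-6 - 4))²)²) + 8664 = (-3 - 262*(-5 - 10)² + 2*((-5 - 10)²)²) + 8664 = (-3 - 262*(-15)² + 2*((-15)²)²) + 8664 = (-3 - 262*225 + 2*225²) + 8664 = (-3 - 58950 + 2*50625) + 8664 = (-3 - 58950 + 101250) + 8664 = 42297 + 8664 = 50961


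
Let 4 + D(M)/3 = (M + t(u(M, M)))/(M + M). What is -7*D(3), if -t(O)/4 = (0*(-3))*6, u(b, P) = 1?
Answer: 147/2 ≈ 73.500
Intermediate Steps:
t(O) = 0 (t(O) = -4*0*(-3)*6 = -0*6 = -4*0 = 0)
D(M) = -21/2 (D(M) = -12 + 3*((M + 0)/(M + M)) = -12 + 3*(M/((2*M))) = -12 + 3*(M*(1/(2*M))) = -12 + 3*(½) = -12 + 3/2 = -21/2)
-7*D(3) = -7*(-21/2) = 147/2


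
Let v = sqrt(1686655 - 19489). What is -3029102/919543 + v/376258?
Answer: -3029102/919543 + sqrt(1667166)/376258 ≈ -3.2907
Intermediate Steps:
v = sqrt(1667166) ≈ 1291.2
-3029102/919543 + v/376258 = -3029102/919543 + sqrt(1667166)/376258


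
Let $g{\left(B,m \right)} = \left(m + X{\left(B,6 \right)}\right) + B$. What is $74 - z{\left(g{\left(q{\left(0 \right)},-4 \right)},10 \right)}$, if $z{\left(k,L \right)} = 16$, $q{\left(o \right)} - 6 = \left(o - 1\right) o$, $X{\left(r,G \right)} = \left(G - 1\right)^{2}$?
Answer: $58$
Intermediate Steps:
$X{\left(r,G \right)} = \left(-1 + G\right)^{2}$
$q{\left(o \right)} = 6 + o \left(-1 + o\right)$ ($q{\left(o \right)} = 6 + \left(o - 1\right) o = 6 + \left(-1 + o\right) o = 6 + o \left(-1 + o\right)$)
$g{\left(B,m \right)} = 25 + B + m$ ($g{\left(B,m \right)} = \left(m + \left(-1 + 6\right)^{2}\right) + B = \left(m + 5^{2}\right) + B = \left(m + 25\right) + B = \left(25 + m\right) + B = 25 + B + m$)
$74 - z{\left(g{\left(q{\left(0 \right)},-4 \right)},10 \right)} = 74 - 16 = 58$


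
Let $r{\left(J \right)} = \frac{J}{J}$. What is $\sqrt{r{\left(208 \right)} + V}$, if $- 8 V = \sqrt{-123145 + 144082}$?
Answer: $\frac{\sqrt{16 - 2 \sqrt{20937}}}{4} \approx 4.1336 i$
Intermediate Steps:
$r{\left(J \right)} = 1$
$V = - \frac{\sqrt{20937}}{8}$ ($V = - \frac{\sqrt{-123145 + 144082}}{8} = - \frac{\sqrt{20937}}{8} \approx -18.087$)
$\sqrt{r{\left(208 \right)} + V} = \sqrt{1 - \frac{\sqrt{20937}}{8}}$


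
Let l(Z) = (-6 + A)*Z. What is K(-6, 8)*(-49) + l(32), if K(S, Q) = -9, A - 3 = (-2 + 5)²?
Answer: 633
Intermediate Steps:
A = 12 (A = 3 + (-2 + 5)² = 3 + 3² = 3 + 9 = 12)
l(Z) = 6*Z (l(Z) = (-6 + 12)*Z = 6*Z)
K(-6, 8)*(-49) + l(32) = -9*(-49) + 6*32 = 441 + 192 = 633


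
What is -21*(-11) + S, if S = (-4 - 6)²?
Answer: 331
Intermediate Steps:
S = 100 (S = (-10)² = 100)
-21*(-11) + S = -21*(-11) + 100 = 231 + 100 = 331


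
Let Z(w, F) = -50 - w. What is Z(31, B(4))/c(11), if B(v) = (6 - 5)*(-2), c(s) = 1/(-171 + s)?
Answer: 12960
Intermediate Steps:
B(v) = -2 (B(v) = 1*(-2) = -2)
Z(31, B(4))/c(11) = (-50 - 1*31)/(1/(-171 + 11)) = (-50 - 31)/(1/(-160)) = -81/(-1/160) = -81*(-160) = 12960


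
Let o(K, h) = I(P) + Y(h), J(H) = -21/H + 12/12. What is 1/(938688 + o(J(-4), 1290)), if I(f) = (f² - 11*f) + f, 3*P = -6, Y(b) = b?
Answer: 1/940002 ≈ 1.0638e-6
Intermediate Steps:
J(H) = 1 - 21/H (J(H) = -21/H + 12*(1/12) = -21/H + 1 = 1 - 21/H)
P = -2 (P = (⅓)*(-6) = -2)
I(f) = f² - 10*f
o(K, h) = 24 + h (o(K, h) = -2*(-10 - 2) + h = -2*(-12) + h = 24 + h)
1/(938688 + o(J(-4), 1290)) = 1/(938688 + (24 + 1290)) = 1/(938688 + 1314) = 1/940002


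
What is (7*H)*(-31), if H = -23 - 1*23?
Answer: 9982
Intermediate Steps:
H = -46 (H = -23 - 23 = -46)
(7*H)*(-31) = (7*(-46))*(-31) = -322*(-31) = 9982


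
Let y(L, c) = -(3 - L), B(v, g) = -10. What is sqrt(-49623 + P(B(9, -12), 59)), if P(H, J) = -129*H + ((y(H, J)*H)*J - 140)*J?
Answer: 3*sqrt(43993) ≈ 629.24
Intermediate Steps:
y(L, c) = -3 + L
P(H, J) = -129*H + J*(-140 + H*J*(-3 + H)) (P(H, J) = -129*H + (((-3 + H)*H)*J - 140)*J = -129*H + ((H*(-3 + H))*J - 140)*J = -129*H + (H*J*(-3 + H) - 140)*J = -129*H + (-140 + H*J*(-3 + H))*J = -129*H + J*(-140 + H*J*(-3 + H)))
sqrt(-49623 + P(B(9, -12), 59)) = sqrt(-49623 + (-140*59 - 129*(-10) - 10*59**2*(-3 - 10))) = sqrt(-49623 + (-8260 + 1290 - 10*3481*(-13))) = sqrt(-49623 + (-8260 + 1290 + 452530)) = sqrt(-49623 + 445560) = sqrt(395937) = 3*sqrt(43993)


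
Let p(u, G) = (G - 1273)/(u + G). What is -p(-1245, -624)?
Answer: -271/267 ≈ -1.0150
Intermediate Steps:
p(u, G) = (-1273 + G)/(G + u)
-p(-1245, -624) = -(-1273 - 624)/(-624 - 1245) = -(-1897)/(-1869) = -(-1)*(-1897)/1869 = -1*271/267 = -271/267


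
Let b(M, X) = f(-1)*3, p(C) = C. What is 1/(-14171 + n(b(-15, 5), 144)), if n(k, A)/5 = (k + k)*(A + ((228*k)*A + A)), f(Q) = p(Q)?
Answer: 1/2932069 ≈ 3.4106e-7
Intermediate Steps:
f(Q) = Q
b(M, X) = -3 (b(M, X) = -1*3 = -3)
n(k, A) = 10*k*(2*A + 228*A*k) (n(k, A) = 5*((k + k)*(A + ((228*k)*A + A))) = 5*((2*k)*(A + (228*A*k + A))) = 5*((2*k)*(A + (A + 228*A*k))) = 5*((2*k)*(2*A + 228*A*k)) = 5*(2*k*(2*A + 228*A*k)) = 10*k*(2*A + 228*A*k))
1/(-14171 + n(b(-15, 5), 144)) = 1/(-14171 + 20*144*(-3)*(1 + 114*(-3))) = 1/(-14171 + 20*144*(-3)*(1 - 342)) = 1/(-14171 + 20*144*(-3)*(-341)) = 1/(-14171 + 2946240) = 1/2932069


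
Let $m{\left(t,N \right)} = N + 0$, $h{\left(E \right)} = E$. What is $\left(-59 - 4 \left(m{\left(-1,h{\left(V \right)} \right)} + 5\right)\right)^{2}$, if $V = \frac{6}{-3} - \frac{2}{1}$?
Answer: $3969$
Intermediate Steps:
$V = -4$ ($V = 6 \left(- \frac{1}{3}\right) - 2 = -2 - 2 = -4$)
$m{\left(t,N \right)} = N$
$\left(-59 - 4 \left(m{\left(-1,h{\left(V \right)} \right)} + 5\right)\right)^{2} = \left(-59 - 4 \left(-4 + 5\right)\right)^{2} = \left(-59 - 4\right)^{2} = \left(-63\right)^{2} = 3969$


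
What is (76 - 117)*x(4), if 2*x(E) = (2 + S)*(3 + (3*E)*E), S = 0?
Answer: -2091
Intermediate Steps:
x(E) = 3 + 3*E**2 (x(E) = ((2 + 0)*(3 + (3*E)*E))/2 = (2*(3 + 3*E**2))/2 = (6 + 6*E**2)/2 = 3 + 3*E**2)
(76 - 117)*x(4) = (76 - 117)*(3 + 3*4**2) = -41*(3 + 3*16) = -41*(3 + 48) = -41*51 = -2091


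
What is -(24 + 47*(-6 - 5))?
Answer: 493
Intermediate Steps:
-(24 + 47*(-6 - 5)) = -(24 + 47*(-11)) = -(24 - 517) = -1*(-493) = 493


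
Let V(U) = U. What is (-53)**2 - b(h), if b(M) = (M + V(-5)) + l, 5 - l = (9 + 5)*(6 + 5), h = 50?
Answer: 2913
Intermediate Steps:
l = -149 (l = 5 - (9 + 5)*(6 + 5) = 5 - 14*11 = 5 - 1*154 = 5 - 154 = -149)
b(M) = -154 + M (b(M) = (M - 5) - 149 = (-5 + M) - 149 = -154 + M)
(-53)**2 - b(h) = (-53)**2 - (-154 + 50) = 2809 - 1*(-104) = 2809 + 104 = 2913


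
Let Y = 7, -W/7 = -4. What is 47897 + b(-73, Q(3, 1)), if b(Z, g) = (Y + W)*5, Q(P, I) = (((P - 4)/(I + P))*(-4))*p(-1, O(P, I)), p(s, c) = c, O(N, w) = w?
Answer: 48072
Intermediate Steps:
W = 28 (W = -7*(-4) = 28)
Q(P, I) = -4*I*(-4 + P)/(I + P) (Q(P, I) = (((P - 4)/(I + P))*(-4))*I = (((-4 + P)/(I + P))*(-4))*I = (-4*(-4 + P)/(I + P))*I = -4*I*(-4 + P)/(I + P))
b(Z, g) = 175 (b(Z, g) = (7 + 28)*5 = 35*5 = 175)
47897 + b(-73, Q(3, 1)) = 47897 + 175 = 48072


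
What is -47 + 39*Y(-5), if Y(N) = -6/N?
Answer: -1/5 ≈ -0.20000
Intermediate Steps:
-47 + 39*Y(-5) = -47 + 39*(-6/(-5)) = -47 + 39*(-6*(-1/5)) = -47 + 39*(6/5) = -47 + 234/5 = -1/5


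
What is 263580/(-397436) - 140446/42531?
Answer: -16757154359/4225837629 ≈ -3.9654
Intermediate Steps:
263580/(-397436) - 140446/42531 = 263580*(-1/397436) - 140446*1/42531 = -65895/99359 - 140446/42531 = -16757154359/4225837629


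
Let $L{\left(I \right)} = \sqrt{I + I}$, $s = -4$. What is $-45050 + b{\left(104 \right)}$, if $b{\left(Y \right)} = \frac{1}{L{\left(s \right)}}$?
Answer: $-45050 - \frac{i \sqrt{2}}{4} \approx -45050.0 - 0.35355 i$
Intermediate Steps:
$L{\left(I \right)} = \sqrt{2} \sqrt{I}$ ($L{\left(I \right)} = \sqrt{2 I} = \sqrt{2} \sqrt{I}$)
$b{\left(Y \right)} = - \frac{i \sqrt{2}}{4}$ ($b{\left(Y \right)} = \frac{1}{\sqrt{2} \sqrt{-4}} = \frac{1}{\sqrt{2} \cdot 2 i} = \frac{1}{2 i \sqrt{2}} = - \frac{i \sqrt{2}}{4}$)
$-45050 + b{\left(104 \right)} = -45050 - \frac{i \sqrt{2}}{4}$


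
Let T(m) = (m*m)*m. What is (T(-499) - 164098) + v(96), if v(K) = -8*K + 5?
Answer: -124416360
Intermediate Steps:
T(m) = m³ (T(m) = m²*m = m³)
v(K) = 5 - 8*K
(T(-499) - 164098) + v(96) = ((-499)³ - 164098) + (5 - 8*96) = (-124251499 - 164098) + (5 - 768) = -124415597 - 763 = -124416360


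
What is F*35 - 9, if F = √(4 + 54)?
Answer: -9 + 35*√58 ≈ 257.55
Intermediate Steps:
F = √58 ≈ 7.6158
F*35 - 9 = √58*35 - 9 = 35*√58 - 9 = -9 + 35*√58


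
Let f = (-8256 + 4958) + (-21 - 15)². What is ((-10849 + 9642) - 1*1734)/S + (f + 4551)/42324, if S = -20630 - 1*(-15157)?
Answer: 138425561/231639252 ≈ 0.59759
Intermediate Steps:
f = -2002 (f = -3298 + (-36)² = -3298 + 1296 = -2002)
S = -5473 (S = -20630 + 15157 = -5473)
((-10849 + 9642) - 1*1734)/S + (f + 4551)/42324 = ((-10849 + 9642) - 1*1734)/(-5473) + (-2002 + 4551)/42324 = (-1207 - 1734)*(-1/5473) + 2549*(1/42324) = -2941*(-1/5473) + 2549/42324 = 2941/5473 + 2549/42324 = 138425561/231639252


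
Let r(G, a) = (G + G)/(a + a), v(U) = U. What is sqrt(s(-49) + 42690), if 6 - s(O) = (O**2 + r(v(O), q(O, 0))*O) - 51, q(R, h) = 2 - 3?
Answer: sqrt(42747) ≈ 206.75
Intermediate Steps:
q(R, h) = -1
r(G, a) = G/a (r(G, a) = (2*G)/((2*a)) = (2*G)*(1/(2*a)) = G/a)
s(O) = 57 (s(O) = 6 - ((O**2 + (O/(-1))*O) - 51) = 6 - ((O**2 + (O*(-1))*O) - 51) = 6 - ((O**2 + (-O)*O) - 51) = 6 - ((O**2 - O**2) - 51) = 6 - (0 - 51) = 6 - 1*(-51) = 6 + 51 = 57)
sqrt(s(-49) + 42690) = sqrt(57 + 42690) = sqrt(42747)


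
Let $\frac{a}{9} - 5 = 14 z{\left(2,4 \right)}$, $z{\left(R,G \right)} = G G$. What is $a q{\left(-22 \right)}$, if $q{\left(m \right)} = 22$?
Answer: $45342$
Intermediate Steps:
$z{\left(R,G \right)} = G^{2}$
$a = 2061$ ($a = 45 + 9 \cdot 14 \cdot 4^{2} = 45 + 9 \cdot 14 \cdot 16 = 45 + 9 \cdot 224 = 45 + 2016 = 2061$)
$a q{\left(-22 \right)} = 2061 \cdot 22 = 45342$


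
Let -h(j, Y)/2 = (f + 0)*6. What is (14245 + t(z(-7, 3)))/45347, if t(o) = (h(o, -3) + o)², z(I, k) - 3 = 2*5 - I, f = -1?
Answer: 15269/45347 ≈ 0.33671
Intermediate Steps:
h(j, Y) = 12 (h(j, Y) = -2*(-1 + 0)*6 = -(-2)*6 = -2*(-6) = 12)
z(I, k) = 13 - I (z(I, k) = 3 + (2*5 - I) = 3 + (10 - I) = 13 - I)
t(o) = (12 + o)²
(14245 + t(z(-7, 3)))/45347 = (14245 + (12 + (13 - 1*(-7)))²)/45347 = (14245 + (12 + (13 + 7))²)*(1/45347) = (14245 + (12 + 20)²)*(1/45347) = (14245 + 32²)*(1/45347) = (14245 + 1024)*(1/45347) = 15269*(1/45347) = 15269/45347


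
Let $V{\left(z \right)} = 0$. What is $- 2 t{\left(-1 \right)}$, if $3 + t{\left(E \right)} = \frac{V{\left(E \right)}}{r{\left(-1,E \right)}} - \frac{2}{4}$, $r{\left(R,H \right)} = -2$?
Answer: $7$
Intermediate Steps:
$t{\left(E \right)} = - \frac{7}{2}$ ($t{\left(E \right)} = -3 + \left(\frac{0}{-2} - \frac{2}{4}\right) = -3 + \left(0 \left(- \frac{1}{2}\right) - \frac{1}{2}\right) = -3 + \left(0 - \frac{1}{2}\right) = -3 - \frac{1}{2} = - \frac{7}{2}$)
$- 2 t{\left(-1 \right)} = \left(-2\right) \left(- \frac{7}{2}\right) = 7$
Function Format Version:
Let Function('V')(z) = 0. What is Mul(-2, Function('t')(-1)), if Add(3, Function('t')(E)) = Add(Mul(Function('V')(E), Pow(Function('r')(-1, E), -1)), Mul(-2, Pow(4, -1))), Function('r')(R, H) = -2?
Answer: 7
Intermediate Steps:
Function('t')(E) = Rational(-7, 2) (Function('t')(E) = Add(-3, Add(Mul(0, Pow(-2, -1)), Mul(-2, Pow(4, -1)))) = Add(-3, Add(Mul(0, Rational(-1, 2)), Mul(-2, Rational(1, 4)))) = Add(-3, Add(0, Rational(-1, 2))) = Add(-3, Rational(-1, 2)) = Rational(-7, 2))
Mul(-2, Function('t')(-1)) = Mul(-2, Rational(-7, 2)) = 7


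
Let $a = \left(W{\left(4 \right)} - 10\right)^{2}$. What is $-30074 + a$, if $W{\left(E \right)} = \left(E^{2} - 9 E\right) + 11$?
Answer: $-29713$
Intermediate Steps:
$W{\left(E \right)} = 11 + E^{2} - 9 E$
$a = 361$ ($a = \left(\left(11 + 4^{2} - 36\right) - 10\right)^{2} = \left(\left(11 + 16 - 36\right) - 10\right)^{2} = \left(-9 - 10\right)^{2} = \left(-19\right)^{2} = 361$)
$-30074 + a = -30074 + 361 = -29713$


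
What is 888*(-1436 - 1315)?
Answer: -2442888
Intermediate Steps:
888*(-1436 - 1315) = 888*(-2751) = -2442888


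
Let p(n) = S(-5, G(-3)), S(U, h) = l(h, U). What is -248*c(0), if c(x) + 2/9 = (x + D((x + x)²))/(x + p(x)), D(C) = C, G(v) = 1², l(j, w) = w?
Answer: 496/9 ≈ 55.111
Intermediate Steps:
G(v) = 1
S(U, h) = U
p(n) = -5
c(x) = -2/9 + (x + 4*x²)/(-5 + x) (c(x) = -2/9 + (x + (x + x)²)/(x - 5) = -2/9 + (x + (2*x)²)/(-5 + x) = -2/9 + (x + 4*x²)/(-5 + x))
-248*c(0) = -248*(10 + 7*0 + 36*0²)/(9*(-5 + 0)) = -248*(10 + 0 + 36*0)/(9*(-5)) = -248*(-1)*(10 + 0 + 0)/(9*5) = -248*(-1)*10/(9*5) = -248*(-2/9) = 496/9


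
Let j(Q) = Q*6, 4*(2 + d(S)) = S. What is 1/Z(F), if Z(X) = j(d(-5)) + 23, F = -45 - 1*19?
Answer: 2/7 ≈ 0.28571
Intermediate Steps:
d(S) = -2 + S/4
j(Q) = 6*Q
F = -64 (F = -45 - 19 = -64)
Z(X) = 7/2 (Z(X) = 6*(-2 + (¼)*(-5)) + 23 = 6*(-2 - 5/4) + 23 = 6*(-13/4) + 23 = -39/2 + 23 = 7/2)
1/Z(F) = 1/(7/2) = 2/7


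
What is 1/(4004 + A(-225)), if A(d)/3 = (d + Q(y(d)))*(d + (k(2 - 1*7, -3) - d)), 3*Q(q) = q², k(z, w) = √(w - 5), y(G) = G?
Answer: 1001/4994013004 - 24975*I*√2/4994013004 ≈ 2.0044e-7 - 7.0725e-6*I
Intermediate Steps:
k(z, w) = √(-5 + w)
Q(q) = q²/3
A(d) = 6*I*√2*(d + d²/3) (A(d) = 3*((d + d²/3)*(d + (√(-5 - 3) - d))) = 3*((d + d²/3)*(d + (√(-8) - d))) = 3*((d + d²/3)*(d + (2*I*√2 - d))) = 3*((d + d²/3)*(d + (-d + 2*I*√2))) = 3*((d + d²/3)*(2*I*√2)) = 3*(2*I*√2*(d + d²/3)) = 6*I*√2*(d + d²/3))
1/(4004 + A(-225)) = 1/(4004 + 2*I*(-225)*√2*(3 - 225)) = 1/(4004 + 2*I*(-225)*√2*(-222)) = 1/(4004 + 99900*I*√2)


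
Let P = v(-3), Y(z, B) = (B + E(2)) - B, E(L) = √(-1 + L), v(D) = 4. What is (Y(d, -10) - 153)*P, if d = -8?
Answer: -608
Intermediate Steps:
Y(z, B) = 1 (Y(z, B) = (B + √(-1 + 2)) - B = (B + √1) - B = (B + 1) - B = (1 + B) - B = 1)
P = 4
(Y(d, -10) - 153)*P = (1 - 153)*4 = -152*4 = -608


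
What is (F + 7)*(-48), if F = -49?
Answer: 2016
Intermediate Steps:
(F + 7)*(-48) = (-49 + 7)*(-48) = -42*(-48) = 2016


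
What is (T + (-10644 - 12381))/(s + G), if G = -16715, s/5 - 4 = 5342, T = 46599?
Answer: 23574/10015 ≈ 2.3539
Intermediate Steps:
s = 26730 (s = 20 + 5*5342 = 20 + 26710 = 26730)
(T + (-10644 - 12381))/(s + G) = (46599 + (-10644 - 12381))/(26730 - 16715) = (46599 - 23025)/10015 = 23574*(1/10015) = 23574/10015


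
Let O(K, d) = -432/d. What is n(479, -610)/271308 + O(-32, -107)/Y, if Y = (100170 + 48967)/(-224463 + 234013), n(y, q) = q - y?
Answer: 367310131383/1443146849324 ≈ 0.25452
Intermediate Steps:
Y = 149137/9550 ≈ 15.616
n(479, -610)/271308 + O(-32, -107)/Y = (-610 - 1*479)/271308 + (-432/(-107))/(149137/9550) = (-610 - 479)*(1/271308) - 432*(-1/107)*(9550/149137) = -1089*1/271308 + (432/107)*(9550/149137) = -363/90436 + 4125600/15957659 = 367310131383/1443146849324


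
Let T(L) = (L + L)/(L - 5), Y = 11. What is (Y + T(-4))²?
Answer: 11449/81 ≈ 141.35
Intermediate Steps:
T(L) = 2*L/(-5 + L) (T(L) = (2*L)/(-5 + L) = 2*L/(-5 + L))
(Y + T(-4))² = (11 + 2*(-4)/(-5 - 4))² = (11 + 2*(-4)/(-9))² = (11 + 2*(-4)*(-⅑))² = (11 + 8/9)² = (107/9)² = 11449/81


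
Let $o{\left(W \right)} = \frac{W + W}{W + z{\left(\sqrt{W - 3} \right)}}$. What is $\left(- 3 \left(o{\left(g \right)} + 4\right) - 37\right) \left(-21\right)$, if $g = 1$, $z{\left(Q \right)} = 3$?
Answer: $\frac{2121}{2} \approx 1060.5$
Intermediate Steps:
$o{\left(W \right)} = \frac{2 W}{3 + W}$ ($o{\left(W \right)} = \frac{W + W}{W + 3} = \frac{2 W}{3 + W}$)
$\left(- 3 \left(o{\left(g \right)} + 4\right) - 37\right) \left(-21\right) = \left(- 3 \left(2 \cdot 1 \frac{1}{3 + 1} + 4\right) - 37\right) \left(-21\right) = \left(- 3 \left(2 \cdot 1 \cdot \frac{1}{4} + 4\right) - 37\right) \left(-21\right) = \left(- 3 \left(\frac{1}{2} + 4\right) - 37\right) \left(-21\right) = \left(\left(-3\right) \frac{9}{2} - 37\right) \left(-21\right) = \left(- \frac{27}{2} - 37\right) \left(-21\right) = \left(- \frac{101}{2}\right) \left(-21\right) = \frac{2121}{2}$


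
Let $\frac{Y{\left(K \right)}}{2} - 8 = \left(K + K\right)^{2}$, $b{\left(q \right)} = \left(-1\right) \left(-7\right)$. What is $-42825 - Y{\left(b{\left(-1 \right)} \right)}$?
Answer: $-43233$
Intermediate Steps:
$b{\left(q \right)} = 7$
$Y{\left(K \right)} = 16 + 8 K^{2}$ ($Y{\left(K \right)} = 16 + 2 \left(K + K\right)^{2} = 16 + 2 \left(2 K\right)^{2} = 16 + 2 \cdot 4 K^{2} = 16 + 8 K^{2}$)
$-42825 - Y{\left(b{\left(-1 \right)} \right)} = -42825 - \left(16 + 8 \cdot 7^{2}\right) = -42825 - \left(16 + 8 \cdot 49\right) = -42825 - \left(16 + 392\right) = -42825 - 408 = -43233$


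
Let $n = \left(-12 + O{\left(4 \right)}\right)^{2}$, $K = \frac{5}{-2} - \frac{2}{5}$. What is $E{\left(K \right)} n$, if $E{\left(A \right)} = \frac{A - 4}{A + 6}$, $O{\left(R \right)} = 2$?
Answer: $- \frac{6900}{31} \approx -222.58$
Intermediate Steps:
$K = - \frac{29}{10}$ ($K = 5 \left(- \frac{1}{2}\right) - \frac{2}{5} = - \frac{5}{2} - \frac{2}{5} = - \frac{29}{10} \approx -2.9$)
$E{\left(A \right)} = \frac{-4 + A}{6 + A}$
$n = 100$ ($n = \left(-12 + 2\right)^{2} = \left(-10\right)^{2} = 100$)
$E{\left(K \right)} n = \frac{-4 - \frac{29}{10}}{6 - \frac{29}{10}} \cdot 100 = \frac{1}{\frac{31}{10}} \left(- \frac{69}{10}\right) 100 = \frac{10}{31} \left(- \frac{69}{10}\right) 100 = \left(- \frac{69}{31}\right) 100 = - \frac{6900}{31}$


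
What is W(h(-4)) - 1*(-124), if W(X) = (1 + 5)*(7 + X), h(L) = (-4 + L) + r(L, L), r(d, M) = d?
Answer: 94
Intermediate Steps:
h(L) = -4 + 2*L (h(L) = (-4 + L) + L = -4 + 2*L)
W(X) = 42 + 6*X (W(X) = 6*(7 + X) = 42 + 6*X)
W(h(-4)) - 1*(-124) = (42 + 6*(-4 + 2*(-4))) - 1*(-124) = (42 + 6*(-4 - 8)) + 124 = (42 + 6*(-12)) + 124 = (42 - 72) + 124 = -30 + 124 = 94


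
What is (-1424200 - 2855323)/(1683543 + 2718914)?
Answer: -4279523/4402457 ≈ -0.97208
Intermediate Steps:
(-1424200 - 2855323)/(1683543 + 2718914) = -4279523/4402457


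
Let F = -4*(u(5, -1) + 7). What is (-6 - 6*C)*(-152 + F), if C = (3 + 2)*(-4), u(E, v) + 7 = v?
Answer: -16872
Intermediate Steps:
u(E, v) = -7 + v
C = -20 (C = 5*(-4) = -20)
F = 4 (F = -4*((-7 - 1) + 7) = -4*(-8 + 7) = -4*(-1) = 4)
(-6 - 6*C)*(-152 + F) = (-6 - 6*(-20))*(-152 + 4) = (-6 + 120)*(-148) = 114*(-148) = -16872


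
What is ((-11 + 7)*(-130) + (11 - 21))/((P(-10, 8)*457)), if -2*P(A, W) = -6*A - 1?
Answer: -1020/26963 ≈ -0.037830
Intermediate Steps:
P(A, W) = ½ + 3*A (P(A, W) = -(-6*A - 1)/2 = -(-1 - 6*A)/2 = ½ + 3*A)
((-11 + 7)*(-130) + (11 - 21))/((P(-10, 8)*457)) = ((-11 + 7)*(-130) + (11 - 21))/(((½ + 3*(-10))*457)) = (-4*(-130) - 10)/(((½ - 30)*457)) = (520 - 10)/((-59/2*457)) = 510/(-26963/2) = 510*(-2/26963) = -1020/26963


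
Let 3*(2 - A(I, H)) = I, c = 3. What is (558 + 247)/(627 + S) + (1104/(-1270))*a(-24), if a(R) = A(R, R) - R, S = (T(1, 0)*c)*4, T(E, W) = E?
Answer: -11481577/405765 ≈ -28.296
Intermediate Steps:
A(I, H) = 2 - I/3
S = 12 (S = (1*3)*4 = 3*4 = 12)
a(R) = 2 - 4*R/3 (a(R) = (2 - R/3) - R = 2 - 4*R/3)
(558 + 247)/(627 + S) + (1104/(-1270))*a(-24) = (558 + 247)/(627 + 12) + (1104/(-1270))*(2 - 4/3*(-24)) = 805/639 + (1104*(-1/1270))*(2 + 32) = 805*(1/639) - 552/635*34 = 805/639 - 18768/635 = -11481577/405765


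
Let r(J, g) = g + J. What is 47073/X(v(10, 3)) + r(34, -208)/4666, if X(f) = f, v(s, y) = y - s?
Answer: -109821918/16331 ≈ -6724.8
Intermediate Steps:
r(J, g) = J + g
47073/X(v(10, 3)) + r(34, -208)/4666 = 47073/(3 - 1*10) + (34 - 208)/4666 = 47073/(3 - 10) - 174*1/4666 = 47073/(-7) - 87/2333 = 47073*(-⅐) - 87/2333 = -47073/7 - 87/2333 = -109821918/16331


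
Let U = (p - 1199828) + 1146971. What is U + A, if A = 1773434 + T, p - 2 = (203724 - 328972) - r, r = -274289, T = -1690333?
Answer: 179287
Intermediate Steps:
p = 149043 (p = 2 + ((203724 - 328972) - 1*(-274289)) = 2 + (-125248 + 274289) = 2 + 149041 = 149043)
A = 83101 (A = 1773434 - 1690333 = 83101)
U = 96186 (U = (149043 - 1199828) + 1146971 = -1050785 + 1146971 = 96186)
U + A = 96186 + 83101 = 179287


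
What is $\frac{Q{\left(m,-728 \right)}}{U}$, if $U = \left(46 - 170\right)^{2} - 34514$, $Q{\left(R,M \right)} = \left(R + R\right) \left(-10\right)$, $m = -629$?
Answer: $- \frac{6290}{9569} \approx -0.65733$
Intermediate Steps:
$Q{\left(R,M \right)} = - 20 R$ ($Q{\left(R,M \right)} = 2 R \left(-10\right) = - 20 R$)
$U = -19138$ ($U = \left(-124\right)^{2} - 34514 = 15376 - 34514 = -19138$)
$\frac{Q{\left(m,-728 \right)}}{U} = \frac{\left(-20\right) \left(-629\right)}{-19138} = 12580 \left(- \frac{1}{19138}\right) = - \frac{6290}{9569}$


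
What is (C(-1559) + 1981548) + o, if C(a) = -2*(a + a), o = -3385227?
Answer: -1397443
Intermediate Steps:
C(a) = -4*a
(C(-1559) + 1981548) + o = (-4*(-1559) + 1981548) - 3385227 = (6236 + 1981548) - 3385227 = 1987784 - 3385227 = -1397443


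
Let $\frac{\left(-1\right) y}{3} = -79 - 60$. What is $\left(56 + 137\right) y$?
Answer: $80481$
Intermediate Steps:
$y = 417$ ($y = - 3 \left(-79 - 60\right) = \left(-3\right) \left(-139\right) = 417$)
$\left(56 + 137\right) y = \left(56 + 137\right) 417 = 193 \cdot 417 = 80481$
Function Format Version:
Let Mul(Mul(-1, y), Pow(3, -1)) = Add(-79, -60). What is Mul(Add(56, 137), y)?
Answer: 80481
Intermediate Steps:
y = 417 (y = Mul(-3, Add(-79, -60)) = Mul(-3, -139) = 417)
Mul(Add(56, 137), y) = Mul(Add(56, 137), 417) = Mul(193, 417) = 80481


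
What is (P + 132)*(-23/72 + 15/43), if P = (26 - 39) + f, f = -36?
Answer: 7553/3096 ≈ 2.4396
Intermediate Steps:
P = -49 (P = (26 - 39) - 36 = -13 - 36 = -49)
(P + 132)*(-23/72 + 15/43) = (-49 + 132)*(-23/72 + 15/43) = 83*(-23*1/72 + 15*(1/43)) = 83*(-23/72 + 15/43) = 83*(91/3096) = 7553/3096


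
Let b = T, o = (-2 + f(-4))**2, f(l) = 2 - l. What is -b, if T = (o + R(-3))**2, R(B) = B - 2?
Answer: -121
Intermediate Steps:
R(B) = -2 + B
o = 16 (o = (-2 + (2 - 1*(-4)))**2 = (-2 + (2 + 4))**2 = (-2 + 6)**2 = 4**2 = 16)
T = 121 (T = (16 + (-2 - 3))**2 = (16 - 5)**2 = 11**2 = 121)
b = 121
-b = -1*121 = -121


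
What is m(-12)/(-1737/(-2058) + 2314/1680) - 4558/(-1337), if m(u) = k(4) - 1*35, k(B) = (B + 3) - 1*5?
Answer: -1399268746/122245921 ≈ -11.446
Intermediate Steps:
k(B) = -2 + B (k(B) = (3 + B) - 5 = -2 + B)
m(u) = -33 (m(u) = (-2 + 4) - 1*35 = 2 - 35 = -33)
m(-12)/(-1737/(-2058) + 2314/1680) - 4558/(-1337) = -33/(-1737/(-2058) + 2314/1680) - 4558/(-1337) = -33/(-1737*(-1/2058) + 2314*(1/1680)) - 4558*(-1/1337) = -33/(579/686 + 1157/840) + 4558/1337 = -33/91433/41160 + 4558/1337 = -33*41160/91433 + 4558/1337 = -1358280/91433 + 4558/1337 = -1399268746/122245921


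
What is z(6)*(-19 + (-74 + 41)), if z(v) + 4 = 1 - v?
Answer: 468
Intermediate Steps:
z(v) = -3 - v (z(v) = -4 + (1 - v) = -3 - v)
z(6)*(-19 + (-74 + 41)) = (-3 - 1*6)*(-19 + (-74 + 41)) = (-3 - 6)*(-19 - 33) = -9*(-52) = 468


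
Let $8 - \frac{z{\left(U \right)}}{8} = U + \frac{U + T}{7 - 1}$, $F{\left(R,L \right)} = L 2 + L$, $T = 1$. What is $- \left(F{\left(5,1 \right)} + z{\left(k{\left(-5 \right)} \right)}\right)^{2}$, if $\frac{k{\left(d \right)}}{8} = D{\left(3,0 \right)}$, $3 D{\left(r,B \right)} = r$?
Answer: $-81$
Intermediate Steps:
$D{\left(r,B \right)} = \frac{r}{3}$
$k{\left(d \right)} = 8$ ($k{\left(d \right)} = 8 \cdot \frac{1}{3} \cdot 3 = 8 \cdot 1 = 8$)
$F{\left(R,L \right)} = 3 L$ ($F{\left(R,L \right)} = 2 L + L = 3 L$)
$z{\left(U \right)} = \frac{188}{3} - \frac{28 U}{3}$ ($z{\left(U \right)} = 64 - 8 \left(U + \frac{U + 1}{7 - 1}\right) = 64 - 8 \left(U + \frac{1 + U}{6}\right) = 64 - 8 \left(U + \left(1 + U\right) \frac{1}{6}\right) = 64 - 8 \left(U + \left(\frac{1}{6} + \frac{U}{6}\right)\right) = 64 - 8 \left(\frac{1}{6} + \frac{7 U}{6}\right) = 64 - \left(\frac{4}{3} + \frac{28 U}{3}\right) = \frac{188}{3} - \frac{28 U}{3}$)
$- \left(F{\left(5,1 \right)} + z{\left(k{\left(-5 \right)} \right)}\right)^{2} = - \left(3 \cdot 1 + \left(\frac{188}{3} - \frac{224}{3}\right)\right)^{2} = - \left(3 + \left(\frac{188}{3} - \frac{224}{3}\right)\right)^{2} = - \left(3 - 12\right)^{2} = - \left(-9\right)^{2} = \left(-1\right) 81 = -81$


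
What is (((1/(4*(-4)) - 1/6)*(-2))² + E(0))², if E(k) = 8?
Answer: 22363441/331776 ≈ 67.405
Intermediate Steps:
(((1/(4*(-4)) - 1/6)*(-2))² + E(0))² = (((1/(4*(-4)) - 1/6)*(-2))² + 8)² = ((((¼)*(-¼) - 1*⅙)*(-2))² + 8)² = (((-1/16 - ⅙)*(-2))² + 8)² = ((-11/48*(-2))² + 8)² = ((11/24)² + 8)² = (121/576 + 8)² = (4729/576)² = 22363441/331776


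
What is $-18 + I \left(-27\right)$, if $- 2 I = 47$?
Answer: $\frac{1233}{2} \approx 616.5$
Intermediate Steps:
$I = - \frac{47}{2}$ ($I = \left(- \frac{1}{2}\right) 47 = - \frac{47}{2} \approx -23.5$)
$-18 + I \left(-27\right) = -18 - - \frac{1269}{2} = -18 + \frac{1269}{2} = \frac{1233}{2}$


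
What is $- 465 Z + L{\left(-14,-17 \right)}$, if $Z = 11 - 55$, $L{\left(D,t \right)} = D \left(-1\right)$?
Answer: $20474$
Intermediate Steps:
$L{\left(D,t \right)} = - D$
$Z = -44$ ($Z = 11 - 55 = -44$)
$- 465 Z + L{\left(-14,-17 \right)} = \left(-465\right) \left(-44\right) - -14 = 20460 + 14 = 20474$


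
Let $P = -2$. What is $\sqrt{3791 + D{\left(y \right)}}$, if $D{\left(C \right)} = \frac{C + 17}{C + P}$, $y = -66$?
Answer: $\frac{\sqrt{4383229}}{34} \approx 61.577$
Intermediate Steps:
$D{\left(C \right)} = \frac{17 + C}{-2 + C}$ ($D{\left(C \right)} = \frac{C + 17}{C - 2} = \frac{17 + C}{-2 + C}$)
$\sqrt{3791 + D{\left(y \right)}} = \sqrt{3791 + \frac{17 - 66}{-2 - 66}} = \sqrt{3791 + \frac{1}{-68} \left(-49\right)} = \sqrt{3791 - - \frac{49}{68}} = \sqrt{3791 + \frac{49}{68}} = \sqrt{\frac{257837}{68}} = \frac{\sqrt{4383229}}{34}$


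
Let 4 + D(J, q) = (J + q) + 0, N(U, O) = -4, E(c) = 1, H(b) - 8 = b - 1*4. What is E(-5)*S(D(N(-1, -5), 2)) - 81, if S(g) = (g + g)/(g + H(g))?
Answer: -159/2 ≈ -79.500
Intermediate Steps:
H(b) = 4 + b (H(b) = 8 + (b - 1*4) = 8 + (b - 4) = 8 + (-4 + b) = 4 + b)
D(J, q) = -4 + J + q (D(J, q) = -4 + ((J + q) + 0) = -4 + (J + q) = -4 + J + q)
S(g) = 2*g/(4 + 2*g) (S(g) = (g + g)/(g + (4 + g)) = (2*g)/(4 + 2*g) = 2*g/(4 + 2*g))
E(-5)*S(D(N(-1, -5), 2)) - 81 = 1*((-4 - 4 + 2)/(2 + (-4 - 4 + 2))) - 81 = 1*(-6/(2 - 6)) - 81 = 1*(-6/(-4)) - 81 = 1*(-6*(-1/4)) - 81 = 1*(3/2) - 81 = 3/2 - 81 = -159/2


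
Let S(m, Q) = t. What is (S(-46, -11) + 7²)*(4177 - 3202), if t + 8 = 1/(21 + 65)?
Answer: 3438825/86 ≈ 39986.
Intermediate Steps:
t = -687/86 (t = -8 + 1/(21 + 65) = -8 + 1/86 = -687/86 ≈ -7.9884)
S(m, Q) = -687/86
(S(-46, -11) + 7²)*(4177 - 3202) = (-687/86 + 7²)*(4177 - 3202) = (-687/86 + 49)*975 = (3527/86)*975 = 3438825/86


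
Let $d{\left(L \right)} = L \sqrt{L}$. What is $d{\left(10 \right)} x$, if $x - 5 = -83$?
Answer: $- 780 \sqrt{10} \approx -2466.6$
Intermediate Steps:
$x = -78$ ($x = 5 - 83 = -78$)
$d{\left(L \right)} = L^{\frac{3}{2}}$
$d{\left(10 \right)} x = 10^{\frac{3}{2}} \left(-78\right) = 10 \sqrt{10} \left(-78\right) = - 780 \sqrt{10}$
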